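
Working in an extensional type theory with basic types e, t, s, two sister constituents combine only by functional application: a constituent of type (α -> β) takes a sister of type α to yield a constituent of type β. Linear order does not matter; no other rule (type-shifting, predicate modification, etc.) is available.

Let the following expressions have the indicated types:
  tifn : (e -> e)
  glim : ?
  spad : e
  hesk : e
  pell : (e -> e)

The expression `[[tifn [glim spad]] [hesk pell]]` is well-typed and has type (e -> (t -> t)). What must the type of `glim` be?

At [[tifn [glim spad]] [hesk pell]] (required: (e -> (t -> t))): [hesk pell] is e, which is not a function with range (e -> (t -> t)); hence [tifn [glim spad]] is the functor — type (e -> (e -> (t -> t))).
At [tifn [glim spad]] (required: (e -> (e -> (t -> t)))): tifn is (e -> e), which is not a function with range (e -> (e -> (t -> t))); hence [glim spad] is the functor — type ((e -> e) -> (e -> (e -> (t -> t)))).
At [glim spad] (required: ((e -> e) -> (e -> (e -> (t -> t))))): spad is e, which is not a function with range ((e -> e) -> (e -> (e -> (t -> t)))); hence glim is the functor — type (e -> ((e -> e) -> (e -> (e -> (t -> t))))).

(e -> ((e -> e) -> (e -> (e -> (t -> t)))))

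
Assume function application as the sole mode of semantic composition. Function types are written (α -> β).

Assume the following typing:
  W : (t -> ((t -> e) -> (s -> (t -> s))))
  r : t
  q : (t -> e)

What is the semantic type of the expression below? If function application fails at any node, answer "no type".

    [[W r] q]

(s -> (t -> s))

At [W r], W : (t -> ((t -> e) -> (s -> (t -> s)))) takes r : t, giving ((t -> e) -> (s -> (t -> s))).
At [[W r] q], [W r] : ((t -> e) -> (s -> (t -> s))) takes q : (t -> e), giving (s -> (t -> s)).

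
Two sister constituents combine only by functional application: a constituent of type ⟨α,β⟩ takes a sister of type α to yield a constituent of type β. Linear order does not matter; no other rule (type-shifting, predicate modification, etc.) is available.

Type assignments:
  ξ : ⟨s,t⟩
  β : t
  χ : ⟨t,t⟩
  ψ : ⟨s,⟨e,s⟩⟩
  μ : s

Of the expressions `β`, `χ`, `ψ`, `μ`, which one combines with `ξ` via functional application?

β : t — ξ needs s; β needs nothing (atomic); neither fits.
χ : ⟨t,t⟩ — ξ needs s; χ needs t; neither fits.
ψ : ⟨s,⟨e,s⟩⟩ — ξ needs s; ψ needs s; neither fits.
μ — combines: ξ : ⟨s,t⟩ takes μ : s as argument, giving t.

μ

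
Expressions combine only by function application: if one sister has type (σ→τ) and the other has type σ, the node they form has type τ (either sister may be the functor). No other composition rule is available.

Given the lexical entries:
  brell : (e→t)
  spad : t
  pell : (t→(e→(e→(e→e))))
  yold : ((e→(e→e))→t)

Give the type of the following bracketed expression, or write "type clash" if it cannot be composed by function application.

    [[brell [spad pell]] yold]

type clash

[spad pell]: functor pell : (t→(e→(e→(e→e)))), argument spad : t; result (e→(e→(e→e))).
At [brell [spad pell]]: neither (e→t) nor (e→(e→(e→e))) can take the other as argument; the node is ill-typed.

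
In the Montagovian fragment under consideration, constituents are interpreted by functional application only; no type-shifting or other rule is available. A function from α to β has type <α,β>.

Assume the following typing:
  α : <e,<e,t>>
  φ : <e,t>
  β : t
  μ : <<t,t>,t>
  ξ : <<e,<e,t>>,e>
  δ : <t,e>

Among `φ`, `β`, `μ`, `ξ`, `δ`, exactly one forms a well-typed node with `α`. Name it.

φ : <e,t> — α needs e; φ needs e; neither fits.
β : t — α needs e; β needs nothing (atomic); neither fits.
μ : <<t,t>,t> — α needs e; μ needs <t,t>; neither fits.
ξ — combines: ξ : <<e,<e,t>>,e> takes α : <e,<e,t>> as argument, giving e.
δ : <t,e> — α needs e; δ needs t; neither fits.

ξ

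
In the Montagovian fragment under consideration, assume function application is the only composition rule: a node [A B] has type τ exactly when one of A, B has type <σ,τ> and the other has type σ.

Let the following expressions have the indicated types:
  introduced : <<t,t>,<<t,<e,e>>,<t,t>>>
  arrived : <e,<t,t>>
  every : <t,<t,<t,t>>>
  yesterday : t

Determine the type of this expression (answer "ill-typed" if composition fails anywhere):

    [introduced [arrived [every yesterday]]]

ill-typed

[every yesterday]: functor every : <t,<t,<t,t>>>, argument yesterday : t; result <t,<t,t>>.
At [arrived [every yesterday]]: neither <e,<t,t>> nor <t,<t,t>> can take the other as argument; the node is ill-typed.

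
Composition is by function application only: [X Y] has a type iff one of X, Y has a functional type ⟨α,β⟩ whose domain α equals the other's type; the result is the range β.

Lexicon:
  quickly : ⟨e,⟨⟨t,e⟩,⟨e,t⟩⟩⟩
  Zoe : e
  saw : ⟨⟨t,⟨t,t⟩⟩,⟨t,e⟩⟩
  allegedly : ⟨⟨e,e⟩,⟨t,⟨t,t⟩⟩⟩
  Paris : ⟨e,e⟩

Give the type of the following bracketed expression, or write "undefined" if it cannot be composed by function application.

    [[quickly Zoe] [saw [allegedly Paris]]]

[quickly Zoe]: quickly is ⟨e,⟨⟨t,e⟩,⟨e,t⟩⟩⟩, Zoe is e; result ⟨⟨t,e⟩,⟨e,t⟩⟩.
[allegedly Paris]: allegedly is ⟨⟨e,e⟩,⟨t,⟨t,t⟩⟩⟩, Paris is ⟨e,e⟩; result ⟨t,⟨t,t⟩⟩.
[saw [allegedly Paris]]: saw is ⟨⟨t,⟨t,t⟩⟩,⟨t,e⟩⟩, [allegedly Paris] is ⟨t,⟨t,t⟩⟩; result ⟨t,e⟩.
[[quickly Zoe] [saw [allegedly Paris]]]: [quickly Zoe] is ⟨⟨t,e⟩,⟨e,t⟩⟩, [saw [allegedly Paris]] is ⟨t,e⟩; result ⟨e,t⟩.

⟨e,t⟩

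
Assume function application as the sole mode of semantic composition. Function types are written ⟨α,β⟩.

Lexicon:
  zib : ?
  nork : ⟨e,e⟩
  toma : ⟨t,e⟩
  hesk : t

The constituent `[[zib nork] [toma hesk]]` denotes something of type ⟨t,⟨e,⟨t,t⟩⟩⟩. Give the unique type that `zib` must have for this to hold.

For [[zib nork] [toma hesk]] to have type ⟨t,⟨e,⟨t,t⟩⟩⟩ with [toma hesk] of type e, [zib nork] must be the function: [zib nork] : ⟨e,⟨t,⟨e,⟨t,t⟩⟩⟩⟩.
For [zib nork] to have type ⟨e,⟨t,⟨e,⟨t,t⟩⟩⟩⟩ with nork of type ⟨e,e⟩, zib must be the function: zib : ⟨⟨e,e⟩,⟨e,⟨t,⟨e,⟨t,t⟩⟩⟩⟩⟩.

⟨⟨e,e⟩,⟨e,⟨t,⟨e,⟨t,t⟩⟩⟩⟩⟩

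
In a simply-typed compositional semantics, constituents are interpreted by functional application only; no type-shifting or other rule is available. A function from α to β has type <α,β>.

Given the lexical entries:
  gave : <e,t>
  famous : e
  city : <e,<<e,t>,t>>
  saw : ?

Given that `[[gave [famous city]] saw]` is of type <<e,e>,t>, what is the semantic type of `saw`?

[[gave [famous city]] saw] must have type <<e,e>,t>. The sister [gave [famous city]] has type t; that is not a function onto <<e,e>,t>, so saw must be the functor, of type <t,<<e,e>,t>>.

<t,<<e,e>,t>>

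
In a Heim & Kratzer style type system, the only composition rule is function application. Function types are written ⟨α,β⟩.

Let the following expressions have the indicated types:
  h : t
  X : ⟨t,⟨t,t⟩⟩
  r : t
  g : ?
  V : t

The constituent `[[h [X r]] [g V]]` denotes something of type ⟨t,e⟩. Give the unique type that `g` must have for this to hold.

At [[h [X r]] [g V]] (required: ⟨t,e⟩): [h [X r]] is t, which is not a function with range ⟨t,e⟩; hence [g V] is the functor — type ⟨t,⟨t,e⟩⟩.
At [g V] (required: ⟨t,⟨t,e⟩⟩): V is t, which is not a function with range ⟨t,⟨t,e⟩⟩; hence g is the functor — type ⟨t,⟨t,⟨t,e⟩⟩⟩.

⟨t,⟨t,⟨t,e⟩⟩⟩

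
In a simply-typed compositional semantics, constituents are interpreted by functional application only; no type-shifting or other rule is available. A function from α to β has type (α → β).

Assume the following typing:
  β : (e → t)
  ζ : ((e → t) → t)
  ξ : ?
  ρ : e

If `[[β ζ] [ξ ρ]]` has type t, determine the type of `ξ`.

(e → (t → t))

At [[β ζ] [ξ ρ]] (required: t): [β ζ] is t, which is not a function with range t; hence [ξ ρ] is the functor — type (t → t).
At [ξ ρ] (required: (t → t)): ρ is e, which is not a function with range (t → t); hence ξ is the functor — type (e → (t → t)).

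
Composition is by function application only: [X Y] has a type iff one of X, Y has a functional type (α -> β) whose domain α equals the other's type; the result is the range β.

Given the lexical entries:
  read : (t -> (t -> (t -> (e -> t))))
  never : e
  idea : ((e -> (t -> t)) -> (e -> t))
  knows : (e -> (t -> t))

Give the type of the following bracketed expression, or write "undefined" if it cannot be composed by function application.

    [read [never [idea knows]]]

[idea knows] — idea of type ((e -> (t -> t)) -> (e -> t)) combines with knows of type (e -> (t -> t)): type (e -> t).
[never [idea knows]] — [idea knows] of type (e -> t) combines with never of type e: type t.
[read [never [idea knows]]] — read of type (t -> (t -> (t -> (e -> t)))) combines with [never [idea knows]] of type t: type (t -> (t -> (e -> t))).

(t -> (t -> (e -> t)))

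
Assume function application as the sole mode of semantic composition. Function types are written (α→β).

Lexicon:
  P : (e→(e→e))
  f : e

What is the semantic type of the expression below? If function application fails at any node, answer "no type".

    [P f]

(e→e)

[P f] — P of type (e→(e→e)) combines with f of type e: type (e→e).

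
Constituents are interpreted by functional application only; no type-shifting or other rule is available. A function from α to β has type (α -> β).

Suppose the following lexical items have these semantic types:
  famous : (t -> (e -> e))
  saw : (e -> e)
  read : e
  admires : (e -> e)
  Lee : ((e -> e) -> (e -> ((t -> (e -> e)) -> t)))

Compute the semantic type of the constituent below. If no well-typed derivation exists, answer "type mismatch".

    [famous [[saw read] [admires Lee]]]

t

[saw read]: saw is (e -> e), read is e; result e.
[admires Lee]: Lee is ((e -> e) -> (e -> ((t -> (e -> e)) -> t))), admires is (e -> e); result (e -> ((t -> (e -> e)) -> t)).
[[saw read] [admires Lee]]: [admires Lee] is (e -> ((t -> (e -> e)) -> t)), [saw read] is e; result ((t -> (e -> e)) -> t).
[famous [[saw read] [admires Lee]]]: [[saw read] [admires Lee]] is ((t -> (e -> e)) -> t), famous is (t -> (e -> e)); result t.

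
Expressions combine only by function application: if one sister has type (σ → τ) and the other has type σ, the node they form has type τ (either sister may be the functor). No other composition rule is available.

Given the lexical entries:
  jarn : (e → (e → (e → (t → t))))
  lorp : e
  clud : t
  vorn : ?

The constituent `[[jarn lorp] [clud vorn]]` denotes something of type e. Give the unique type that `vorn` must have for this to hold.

(t → ((e → (e → (t → t))) → e))

For [[jarn lorp] [clud vorn]] to have type e with [jarn lorp] of type (e → (e → (t → t))), [clud vorn] must be the function: [clud vorn] : ((e → (e → (t → t))) → e).
For [clud vorn] to have type ((e → (e → (t → t))) → e) with clud of type t, vorn must be the function: vorn : (t → ((e → (e → (t → t))) → e)).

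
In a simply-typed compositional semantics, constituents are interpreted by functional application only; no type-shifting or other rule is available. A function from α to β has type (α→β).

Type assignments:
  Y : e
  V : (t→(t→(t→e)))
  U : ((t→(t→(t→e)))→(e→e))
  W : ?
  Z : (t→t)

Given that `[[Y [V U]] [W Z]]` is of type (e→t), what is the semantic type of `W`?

For [[Y [V U]] [W Z]] to have type (e→t) with [Y [V U]] of type e, [W Z] must be the function: [W Z] : (e→(e→t)).
For [W Z] to have type (e→(e→t)) with Z of type (t→t), W must be the function: W : ((t→t)→(e→(e→t))).

((t→t)→(e→(e→t)))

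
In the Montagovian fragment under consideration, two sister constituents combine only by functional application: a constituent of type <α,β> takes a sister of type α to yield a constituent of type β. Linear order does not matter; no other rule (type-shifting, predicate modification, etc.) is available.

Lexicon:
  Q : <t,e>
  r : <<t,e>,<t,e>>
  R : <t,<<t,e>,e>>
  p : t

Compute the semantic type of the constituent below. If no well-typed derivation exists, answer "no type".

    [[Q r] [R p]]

e

[Q r] — r of type <<t,e>,<t,e>> combines with Q of type <t,e>: type <t,e>.
[R p] — R of type <t,<<t,e>,e>> combines with p of type t: type <<t,e>,e>.
[[Q r] [R p]] — [R p] of type <<t,e>,e> combines with [Q r] of type <t,e>: type e.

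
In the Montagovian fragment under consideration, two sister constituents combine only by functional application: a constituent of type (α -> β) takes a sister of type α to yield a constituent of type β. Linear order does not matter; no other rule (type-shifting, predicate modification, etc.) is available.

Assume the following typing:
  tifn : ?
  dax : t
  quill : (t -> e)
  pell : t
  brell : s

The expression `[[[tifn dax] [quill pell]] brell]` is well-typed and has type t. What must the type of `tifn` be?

[[[tifn dax] [quill pell]] brell] must have type t. The sister brell has type s; that is not a function onto t, so [[tifn dax] [quill pell]] must be the functor, of type (s -> t).
[[tifn dax] [quill pell]] must have type (s -> t). The sister [quill pell] has type e; that is not a function onto (s -> t), so [tifn dax] must be the functor, of type (e -> (s -> t)).
[tifn dax] must have type (e -> (s -> t)). The sister dax has type t; that is not a function onto (e -> (s -> t)), so tifn must be the functor, of type (t -> (e -> (s -> t))).

(t -> (e -> (s -> t)))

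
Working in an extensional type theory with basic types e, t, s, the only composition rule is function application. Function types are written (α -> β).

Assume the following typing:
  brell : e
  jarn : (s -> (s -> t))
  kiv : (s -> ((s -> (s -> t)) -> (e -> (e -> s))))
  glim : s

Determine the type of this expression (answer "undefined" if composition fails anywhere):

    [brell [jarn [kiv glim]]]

[kiv glim] — kiv of type (s -> ((s -> (s -> t)) -> (e -> (e -> s)))) combines with glim of type s: type ((s -> (s -> t)) -> (e -> (e -> s))).
[jarn [kiv glim]] — [kiv glim] of type ((s -> (s -> t)) -> (e -> (e -> s))) combines with jarn of type (s -> (s -> t)): type (e -> (e -> s)).
[brell [jarn [kiv glim]]] — [jarn [kiv glim]] of type (e -> (e -> s)) combines with brell of type e: type (e -> s).

(e -> s)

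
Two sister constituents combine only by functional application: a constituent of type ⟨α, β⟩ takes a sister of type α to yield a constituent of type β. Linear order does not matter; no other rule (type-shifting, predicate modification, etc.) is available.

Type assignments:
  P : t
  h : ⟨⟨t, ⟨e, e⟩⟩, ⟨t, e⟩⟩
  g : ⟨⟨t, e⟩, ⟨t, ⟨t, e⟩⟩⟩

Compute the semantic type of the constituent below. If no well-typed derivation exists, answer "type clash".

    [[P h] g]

type clash

[P h]: t with ⟨⟨t, ⟨e, e⟩⟩, ⟨t, e⟩⟩ — neither is a function whose domain matches the other; composition fails here.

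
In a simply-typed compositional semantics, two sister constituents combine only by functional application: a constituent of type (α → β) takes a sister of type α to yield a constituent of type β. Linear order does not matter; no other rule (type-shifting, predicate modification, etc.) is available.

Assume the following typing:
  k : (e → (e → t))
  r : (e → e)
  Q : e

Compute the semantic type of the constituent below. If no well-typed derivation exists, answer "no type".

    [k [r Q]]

[r Q]: (e → e) applied to e yields e.
[k [r Q]]: (e → (e → t)) applied to e yields (e → t).

(e → t)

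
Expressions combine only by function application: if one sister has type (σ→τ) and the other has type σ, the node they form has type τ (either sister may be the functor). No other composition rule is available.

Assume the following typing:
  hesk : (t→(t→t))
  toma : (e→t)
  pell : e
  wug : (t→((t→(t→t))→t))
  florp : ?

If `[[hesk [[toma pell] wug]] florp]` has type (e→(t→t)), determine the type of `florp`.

[[hesk [[toma pell] wug]] florp] must have type (e→(t→t)). The sister [hesk [[toma pell] wug]] has type t; that is not a function onto (e→(t→t)), so florp must be the functor, of type (t→(e→(t→t))).

(t→(e→(t→t)))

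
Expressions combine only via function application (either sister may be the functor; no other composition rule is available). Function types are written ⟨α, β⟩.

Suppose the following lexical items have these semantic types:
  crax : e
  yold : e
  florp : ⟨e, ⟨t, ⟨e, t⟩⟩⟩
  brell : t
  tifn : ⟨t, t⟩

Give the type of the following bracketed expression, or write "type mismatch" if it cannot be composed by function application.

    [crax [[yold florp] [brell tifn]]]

t

[yold florp]: ⟨e, ⟨t, ⟨e, t⟩⟩⟩ applied to e yields ⟨t, ⟨e, t⟩⟩.
[brell tifn]: ⟨t, t⟩ applied to t yields t.
[[yold florp] [brell tifn]]: ⟨t, ⟨e, t⟩⟩ applied to t yields ⟨e, t⟩.
[crax [[yold florp] [brell tifn]]]: ⟨e, t⟩ applied to e yields t.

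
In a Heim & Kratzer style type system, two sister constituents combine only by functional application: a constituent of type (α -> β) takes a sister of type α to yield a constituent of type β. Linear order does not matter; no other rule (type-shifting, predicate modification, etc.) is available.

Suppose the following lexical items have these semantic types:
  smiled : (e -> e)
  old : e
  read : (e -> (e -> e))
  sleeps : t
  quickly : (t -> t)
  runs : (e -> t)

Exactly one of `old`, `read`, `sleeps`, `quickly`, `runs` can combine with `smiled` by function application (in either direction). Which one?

old

old — combines: smiled : (e -> e) takes old : e as argument, giving e.
read : (e -> (e -> e)) — smiled needs e; read needs e; neither fits.
sleeps : t — smiled needs e; sleeps needs nothing (atomic); neither fits.
quickly : (t -> t) — smiled needs e; quickly needs t; neither fits.
runs : (e -> t) — smiled needs e; runs needs e; neither fits.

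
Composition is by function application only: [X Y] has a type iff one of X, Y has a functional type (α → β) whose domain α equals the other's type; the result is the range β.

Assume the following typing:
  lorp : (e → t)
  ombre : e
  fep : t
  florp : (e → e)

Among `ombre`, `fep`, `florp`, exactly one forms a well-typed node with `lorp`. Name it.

ombre

ombre — combines: lorp : (e → t) takes ombre : e as argument, giving t.
fep : t — neither side's domain matches the other.
florp : (e → e) — neither side's domain matches the other.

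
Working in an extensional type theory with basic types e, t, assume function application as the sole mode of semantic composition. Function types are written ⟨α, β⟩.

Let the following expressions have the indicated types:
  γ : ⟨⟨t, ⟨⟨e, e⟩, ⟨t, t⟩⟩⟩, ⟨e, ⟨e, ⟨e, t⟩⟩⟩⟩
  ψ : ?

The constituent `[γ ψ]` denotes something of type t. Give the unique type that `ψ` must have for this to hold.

⟨⟨⟨t, ⟨⟨e, e⟩, ⟨t, t⟩⟩⟩, ⟨e, ⟨e, ⟨e, t⟩⟩⟩⟩, t⟩

[γ ψ] is required to be t. γ : ⟨⟨t, ⟨⟨e, e⟩, ⟨t, t⟩⟩⟩, ⟨e, ⟨e, ⟨e, t⟩⟩⟩⟩ cannot yield t as functor, so ψ : ⟨⟨⟨t, ⟨⟨e, e⟩, ⟨t, t⟩⟩⟩, ⟨e, ⟨e, ⟨e, t⟩⟩⟩⟩, t⟩.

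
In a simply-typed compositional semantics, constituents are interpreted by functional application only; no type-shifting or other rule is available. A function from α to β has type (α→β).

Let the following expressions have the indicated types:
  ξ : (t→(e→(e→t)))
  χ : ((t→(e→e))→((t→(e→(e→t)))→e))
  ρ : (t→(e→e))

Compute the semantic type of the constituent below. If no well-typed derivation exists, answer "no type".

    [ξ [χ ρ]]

e

[χ ρ]: ((t→(e→e))→((t→(e→(e→t)))→e)) applied to (t→(e→e)) yields ((t→(e→(e→t)))→e).
[ξ [χ ρ]]: ((t→(e→(e→t)))→e) applied to (t→(e→(e→t))) yields e.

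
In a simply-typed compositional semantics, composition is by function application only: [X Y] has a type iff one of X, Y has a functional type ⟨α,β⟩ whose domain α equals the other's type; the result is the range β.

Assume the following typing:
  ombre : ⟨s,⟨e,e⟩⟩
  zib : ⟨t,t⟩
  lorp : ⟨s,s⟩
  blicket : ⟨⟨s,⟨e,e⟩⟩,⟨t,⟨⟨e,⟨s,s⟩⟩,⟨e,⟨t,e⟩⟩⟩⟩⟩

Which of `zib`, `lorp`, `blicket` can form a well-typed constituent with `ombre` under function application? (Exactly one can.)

blicket

zib : ⟨t,t⟩ — neither side's domain matches the other.
lorp : ⟨s,s⟩ — neither side's domain matches the other.
blicket — combines: blicket : ⟨⟨s,⟨e,e⟩⟩,⟨t,⟨⟨e,⟨s,s⟩⟩,⟨e,⟨t,e⟩⟩⟩⟩⟩ takes ombre : ⟨s,⟨e,e⟩⟩ as argument, giving ⟨t,⟨⟨e,⟨s,s⟩⟩,⟨e,⟨t,e⟩⟩⟩⟩.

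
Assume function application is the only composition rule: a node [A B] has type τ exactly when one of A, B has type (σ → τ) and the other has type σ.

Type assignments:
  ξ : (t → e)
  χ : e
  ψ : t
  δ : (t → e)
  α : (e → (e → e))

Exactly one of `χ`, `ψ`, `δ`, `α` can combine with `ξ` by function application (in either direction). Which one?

ψ

χ : e — no; ξ wants t, and χ wants nothing (atomic).
ψ — combines: ξ : (t → e) takes ψ : t as argument, giving e.
δ : (t → e) — no; ξ wants t, and δ wants t.
α : (e → (e → e)) — no; ξ wants t, and α wants e.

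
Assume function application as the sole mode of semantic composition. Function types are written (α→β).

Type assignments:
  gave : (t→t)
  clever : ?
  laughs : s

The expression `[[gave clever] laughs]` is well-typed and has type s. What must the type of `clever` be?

[[gave clever] laughs] is required to be s. laughs : s cannot yield s as functor, so [gave clever] : (s→s).
[gave clever] is required to be (s→s). gave : (t→t) cannot yield (s→s) as functor, so clever : ((t→t)→(s→s)).

((t→t)→(s→s))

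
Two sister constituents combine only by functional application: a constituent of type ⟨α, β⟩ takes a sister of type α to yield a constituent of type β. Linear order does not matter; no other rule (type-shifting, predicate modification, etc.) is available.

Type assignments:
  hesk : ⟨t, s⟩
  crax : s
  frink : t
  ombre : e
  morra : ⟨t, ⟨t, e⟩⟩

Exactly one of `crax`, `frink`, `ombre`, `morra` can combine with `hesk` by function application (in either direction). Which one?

frink

crax : s — neither side's domain matches the other.
frink — combines: hesk : ⟨t, s⟩ takes frink : t as argument, giving s.
ombre : e — neither side's domain matches the other.
morra : ⟨t, ⟨t, e⟩⟩ — neither side's domain matches the other.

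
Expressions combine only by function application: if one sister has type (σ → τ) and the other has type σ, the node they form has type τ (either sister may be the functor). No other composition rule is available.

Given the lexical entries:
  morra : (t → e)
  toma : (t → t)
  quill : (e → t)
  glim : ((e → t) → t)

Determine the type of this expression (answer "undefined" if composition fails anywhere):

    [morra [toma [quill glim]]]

[quill glim]: ((e → t) → t) applied to (e → t) yields t.
[toma [quill glim]]: (t → t) applied to t yields t.
[morra [toma [quill glim]]]: (t → e) applied to t yields e.

e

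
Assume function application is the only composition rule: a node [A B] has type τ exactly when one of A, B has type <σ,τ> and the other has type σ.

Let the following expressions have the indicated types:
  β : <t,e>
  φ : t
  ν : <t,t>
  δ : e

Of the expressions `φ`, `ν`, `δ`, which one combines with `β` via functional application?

φ

φ — combines: β : <t,e> takes φ : t as argument, giving e.
ν : <t,t> — β needs t; ν needs t; neither fits.
δ : e — β needs t; δ needs nothing (atomic); neither fits.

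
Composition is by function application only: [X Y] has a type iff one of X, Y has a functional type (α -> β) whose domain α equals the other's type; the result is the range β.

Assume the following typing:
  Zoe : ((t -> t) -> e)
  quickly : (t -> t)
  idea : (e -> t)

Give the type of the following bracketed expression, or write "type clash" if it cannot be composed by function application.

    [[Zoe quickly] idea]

[Zoe quickly]: functor Zoe : ((t -> t) -> e), argument quickly : (t -> t); result e.
[[Zoe quickly] idea]: functor idea : (e -> t), argument [Zoe quickly] : e; result t.

t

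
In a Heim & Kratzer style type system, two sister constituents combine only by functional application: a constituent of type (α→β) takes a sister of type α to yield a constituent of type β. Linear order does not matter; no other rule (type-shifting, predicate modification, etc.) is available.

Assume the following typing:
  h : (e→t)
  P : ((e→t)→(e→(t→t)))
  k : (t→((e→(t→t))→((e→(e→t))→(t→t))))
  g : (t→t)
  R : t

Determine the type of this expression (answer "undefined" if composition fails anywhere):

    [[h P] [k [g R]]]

[h P]: P is ((e→t)→(e→(t→t))), h is (e→t); result (e→(t→t)).
[g R]: g is (t→t), R is t; result t.
[k [g R]]: k is (t→((e→(t→t))→((e→(e→t))→(t→t)))), [g R] is t; result ((e→(t→t))→((e→(e→t))→(t→t))).
[[h P] [k [g R]]]: [k [g R]] is ((e→(t→t))→((e→(e→t))→(t→t))), [h P] is (e→(t→t)); result ((e→(e→t))→(t→t)).

((e→(e→t))→(t→t))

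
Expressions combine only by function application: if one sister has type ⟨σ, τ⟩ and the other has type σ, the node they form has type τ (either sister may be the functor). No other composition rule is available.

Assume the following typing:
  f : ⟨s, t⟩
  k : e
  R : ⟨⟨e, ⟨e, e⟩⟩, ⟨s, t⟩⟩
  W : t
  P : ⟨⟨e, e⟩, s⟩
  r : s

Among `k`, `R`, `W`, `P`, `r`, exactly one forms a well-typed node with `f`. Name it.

k : e — does not combine with f.
R : ⟨⟨e, ⟨e, e⟩⟩, ⟨s, t⟩⟩ — does not combine with f.
W : t — does not combine with f.
P : ⟨⟨e, e⟩, s⟩ — does not combine with f.
r — combines: f : ⟨s, t⟩ takes r : s as argument, giving t.

r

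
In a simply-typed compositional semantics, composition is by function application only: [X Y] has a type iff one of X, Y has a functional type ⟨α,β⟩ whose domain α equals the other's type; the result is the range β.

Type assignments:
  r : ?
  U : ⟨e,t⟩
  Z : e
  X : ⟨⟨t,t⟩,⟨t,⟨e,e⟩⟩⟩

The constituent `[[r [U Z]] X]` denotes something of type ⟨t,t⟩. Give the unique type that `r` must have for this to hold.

⟨t,⟨⟨⟨t,t⟩,⟨t,⟨e,e⟩⟩⟩,⟨t,t⟩⟩⟩

[[r [U Z]] X] is required to be ⟨t,t⟩. X : ⟨⟨t,t⟩,⟨t,⟨e,e⟩⟩⟩ cannot yield ⟨t,t⟩ as functor, so [r [U Z]] : ⟨⟨⟨t,t⟩,⟨t,⟨e,e⟩⟩⟩,⟨t,t⟩⟩.
[r [U Z]] is required to be ⟨⟨⟨t,t⟩,⟨t,⟨e,e⟩⟩⟩,⟨t,t⟩⟩. [U Z] : t cannot yield ⟨⟨⟨t,t⟩,⟨t,⟨e,e⟩⟩⟩,⟨t,t⟩⟩ as functor, so r : ⟨t,⟨⟨⟨t,t⟩,⟨t,⟨e,e⟩⟩⟩,⟨t,t⟩⟩⟩.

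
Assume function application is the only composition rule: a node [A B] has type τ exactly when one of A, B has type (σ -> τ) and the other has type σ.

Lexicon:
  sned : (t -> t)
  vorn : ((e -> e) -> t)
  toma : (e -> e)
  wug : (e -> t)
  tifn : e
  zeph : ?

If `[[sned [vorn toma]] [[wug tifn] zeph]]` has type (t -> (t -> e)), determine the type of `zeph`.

(t -> (t -> (t -> (t -> e))))

[[sned [vorn toma]] [[wug tifn] zeph]] must have type (t -> (t -> e)). The sister [sned [vorn toma]] has type t; that is not a function onto (t -> (t -> e)), so [[wug tifn] zeph] must be the functor, of type (t -> (t -> (t -> e))).
[[wug tifn] zeph] must have type (t -> (t -> (t -> e))). The sister [wug tifn] has type t; that is not a function onto (t -> (t -> (t -> e))), so zeph must be the functor, of type (t -> (t -> (t -> (t -> e)))).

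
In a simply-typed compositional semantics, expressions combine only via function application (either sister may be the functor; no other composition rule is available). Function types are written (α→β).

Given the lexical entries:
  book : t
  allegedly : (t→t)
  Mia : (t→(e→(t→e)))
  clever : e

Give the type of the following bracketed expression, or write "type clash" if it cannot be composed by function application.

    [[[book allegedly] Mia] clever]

(t→e)

[book allegedly] — allegedly of type (t→t) combines with book of type t: type t.
[[book allegedly] Mia] — Mia of type (t→(e→(t→e))) combines with [book allegedly] of type t: type (e→(t→e)).
[[[book allegedly] Mia] clever] — [[book allegedly] Mia] of type (e→(t→e)) combines with clever of type e: type (t→e).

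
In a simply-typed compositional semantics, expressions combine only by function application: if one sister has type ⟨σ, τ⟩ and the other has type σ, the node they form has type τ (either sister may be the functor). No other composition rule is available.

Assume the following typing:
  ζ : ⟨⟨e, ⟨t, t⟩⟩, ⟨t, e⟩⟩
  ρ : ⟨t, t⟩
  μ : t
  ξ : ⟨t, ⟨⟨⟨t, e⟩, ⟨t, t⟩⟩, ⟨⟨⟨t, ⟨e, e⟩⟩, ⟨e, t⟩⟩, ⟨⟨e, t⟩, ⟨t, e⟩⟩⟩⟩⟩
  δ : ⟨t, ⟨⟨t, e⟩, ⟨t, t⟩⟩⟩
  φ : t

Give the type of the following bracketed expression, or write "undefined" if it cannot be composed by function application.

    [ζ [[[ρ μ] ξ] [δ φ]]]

undefined

[ρ μ]: ⟨t, t⟩ applied to t yields t.
[[ρ μ] ξ]: ⟨t, ⟨⟨⟨t, e⟩, ⟨t, t⟩⟩, ⟨⟨⟨t, ⟨e, e⟩⟩, ⟨e, t⟩⟩, ⟨⟨e, t⟩, ⟨t, e⟩⟩⟩⟩⟩ applied to t yields ⟨⟨⟨t, e⟩, ⟨t, t⟩⟩, ⟨⟨⟨t, ⟨e, e⟩⟩, ⟨e, t⟩⟩, ⟨⟨e, t⟩, ⟨t, e⟩⟩⟩⟩.
[δ φ]: ⟨t, ⟨⟨t, e⟩, ⟨t, t⟩⟩⟩ applied to t yields ⟨⟨t, e⟩, ⟨t, t⟩⟩.
[[[ρ μ] ξ] [δ φ]]: ⟨⟨⟨t, e⟩, ⟨t, t⟩⟩, ⟨⟨⟨t, ⟨e, e⟩⟩, ⟨e, t⟩⟩, ⟨⟨e, t⟩, ⟨t, e⟩⟩⟩⟩ applied to ⟨⟨t, e⟩, ⟨t, t⟩⟩ yields ⟨⟨⟨t, ⟨e, e⟩⟩, ⟨e, t⟩⟩, ⟨⟨e, t⟩, ⟨t, e⟩⟩⟩.
At [ζ [[[ρ μ] ξ] [δ φ]]]: neither ⟨⟨e, ⟨t, t⟩⟩, ⟨t, e⟩⟩ nor ⟨⟨⟨t, ⟨e, e⟩⟩, ⟨e, t⟩⟩, ⟨⟨e, t⟩, ⟨t, e⟩⟩⟩ can take the other as argument; the node is ill-typed.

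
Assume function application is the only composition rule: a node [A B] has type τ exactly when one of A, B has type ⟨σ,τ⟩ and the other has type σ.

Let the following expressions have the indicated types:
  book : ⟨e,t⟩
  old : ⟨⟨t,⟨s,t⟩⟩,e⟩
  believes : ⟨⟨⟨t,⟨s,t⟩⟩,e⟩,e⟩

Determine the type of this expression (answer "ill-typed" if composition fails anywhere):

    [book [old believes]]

[old believes]: believes is ⟨⟨⟨t,⟨s,t⟩⟩,e⟩,e⟩, old is ⟨⟨t,⟨s,t⟩⟩,e⟩; result e.
[book [old believes]]: book is ⟨e,t⟩, [old believes] is e; result t.

t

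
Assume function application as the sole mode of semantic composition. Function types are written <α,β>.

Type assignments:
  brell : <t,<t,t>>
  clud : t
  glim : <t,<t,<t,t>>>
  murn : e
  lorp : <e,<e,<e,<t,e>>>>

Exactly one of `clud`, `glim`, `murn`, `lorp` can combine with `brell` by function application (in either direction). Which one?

clud

clud — combines: brell : <t,<t,t>> takes clud : t as argument, giving <t,t>.
glim : <t,<t,<t,t>>> — brell needs t; glim needs t; neither fits.
murn : e — brell needs t; murn needs nothing (atomic); neither fits.
lorp : <e,<e,<e,<t,e>>>> — brell needs t; lorp needs e; neither fits.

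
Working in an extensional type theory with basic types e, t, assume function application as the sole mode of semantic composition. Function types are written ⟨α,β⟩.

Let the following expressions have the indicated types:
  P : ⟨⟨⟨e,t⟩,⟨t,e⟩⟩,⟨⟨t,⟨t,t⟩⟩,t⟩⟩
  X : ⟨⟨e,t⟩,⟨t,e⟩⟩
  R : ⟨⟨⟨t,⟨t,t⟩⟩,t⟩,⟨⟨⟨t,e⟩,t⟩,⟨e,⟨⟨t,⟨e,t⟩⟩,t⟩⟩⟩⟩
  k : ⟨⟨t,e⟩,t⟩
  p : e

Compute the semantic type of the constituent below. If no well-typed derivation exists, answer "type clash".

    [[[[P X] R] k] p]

[P X]: ⟨⟨⟨e,t⟩,⟨t,e⟩⟩,⟨⟨t,⟨t,t⟩⟩,t⟩⟩ applied to ⟨⟨e,t⟩,⟨t,e⟩⟩ yields ⟨⟨t,⟨t,t⟩⟩,t⟩.
[[P X] R]: ⟨⟨⟨t,⟨t,t⟩⟩,t⟩,⟨⟨⟨t,e⟩,t⟩,⟨e,⟨⟨t,⟨e,t⟩⟩,t⟩⟩⟩⟩ applied to ⟨⟨t,⟨t,t⟩⟩,t⟩ yields ⟨⟨⟨t,e⟩,t⟩,⟨e,⟨⟨t,⟨e,t⟩⟩,t⟩⟩⟩.
[[[P X] R] k]: ⟨⟨⟨t,e⟩,t⟩,⟨e,⟨⟨t,⟨e,t⟩⟩,t⟩⟩⟩ applied to ⟨⟨t,e⟩,t⟩ yields ⟨e,⟨⟨t,⟨e,t⟩⟩,t⟩⟩.
[[[[P X] R] k] p]: ⟨e,⟨⟨t,⟨e,t⟩⟩,t⟩⟩ applied to e yields ⟨⟨t,⟨e,t⟩⟩,t⟩.

⟨⟨t,⟨e,t⟩⟩,t⟩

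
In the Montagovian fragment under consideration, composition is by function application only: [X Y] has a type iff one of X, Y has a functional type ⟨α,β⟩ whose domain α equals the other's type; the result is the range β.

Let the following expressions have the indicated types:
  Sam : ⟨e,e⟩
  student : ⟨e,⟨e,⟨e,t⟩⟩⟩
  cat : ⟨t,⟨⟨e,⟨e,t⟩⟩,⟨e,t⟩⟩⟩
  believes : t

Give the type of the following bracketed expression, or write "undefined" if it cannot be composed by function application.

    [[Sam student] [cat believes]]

[Sam student]: ⟨e,e⟩ and ⟨e,⟨e,⟨e,t⟩⟩⟩ cannot combine by function application — type clash.

undefined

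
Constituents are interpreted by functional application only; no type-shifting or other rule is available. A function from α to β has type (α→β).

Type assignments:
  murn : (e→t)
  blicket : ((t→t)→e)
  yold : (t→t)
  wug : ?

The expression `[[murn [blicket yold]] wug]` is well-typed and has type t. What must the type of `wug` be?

[[murn [blicket yold]] wug] must have type t. The sister [murn [blicket yold]] has type t; that is not a function onto t, so wug must be the functor, of type (t→t).

(t→t)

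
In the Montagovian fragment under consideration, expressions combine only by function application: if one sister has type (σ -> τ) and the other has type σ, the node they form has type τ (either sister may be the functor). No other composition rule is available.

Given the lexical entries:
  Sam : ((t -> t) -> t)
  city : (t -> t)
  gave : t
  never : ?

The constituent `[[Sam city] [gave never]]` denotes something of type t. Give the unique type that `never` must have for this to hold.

For [[Sam city] [gave never]] to have type t with [Sam city] of type t, [gave never] must be the function: [gave never] : (t -> t).
For [gave never] to have type (t -> t) with gave of type t, never must be the function: never : (t -> (t -> t)).

(t -> (t -> t))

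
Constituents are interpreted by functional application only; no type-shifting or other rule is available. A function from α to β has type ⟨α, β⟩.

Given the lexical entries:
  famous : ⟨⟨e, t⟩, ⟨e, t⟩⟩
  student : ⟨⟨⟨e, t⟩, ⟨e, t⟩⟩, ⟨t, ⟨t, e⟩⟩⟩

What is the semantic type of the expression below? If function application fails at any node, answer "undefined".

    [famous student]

At [famous student], student : ⟨⟨⟨e, t⟩, ⟨e, t⟩⟩, ⟨t, ⟨t, e⟩⟩⟩ takes famous : ⟨⟨e, t⟩, ⟨e, t⟩⟩, giving ⟨t, ⟨t, e⟩⟩.

⟨t, ⟨t, e⟩⟩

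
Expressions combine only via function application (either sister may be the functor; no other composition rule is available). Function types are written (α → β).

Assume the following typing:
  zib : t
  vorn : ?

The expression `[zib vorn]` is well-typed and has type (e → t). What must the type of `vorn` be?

(t → (e → t))

[zib vorn] must have type (e → t). The sister zib has type t; that is not a function onto (e → t), so vorn must be the functor, of type (t → (e → t)).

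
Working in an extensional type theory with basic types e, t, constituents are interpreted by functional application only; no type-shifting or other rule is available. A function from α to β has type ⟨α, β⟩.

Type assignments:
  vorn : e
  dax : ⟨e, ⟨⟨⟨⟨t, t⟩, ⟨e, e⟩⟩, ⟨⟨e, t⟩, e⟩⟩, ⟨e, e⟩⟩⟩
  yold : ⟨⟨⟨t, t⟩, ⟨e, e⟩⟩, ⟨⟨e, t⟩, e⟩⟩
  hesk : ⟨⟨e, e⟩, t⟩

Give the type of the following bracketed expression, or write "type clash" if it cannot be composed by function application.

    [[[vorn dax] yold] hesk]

[vorn dax]: dax is ⟨e, ⟨⟨⟨⟨t, t⟩, ⟨e, e⟩⟩, ⟨⟨e, t⟩, e⟩⟩, ⟨e, e⟩⟩⟩, vorn is e; result ⟨⟨⟨⟨t, t⟩, ⟨e, e⟩⟩, ⟨⟨e, t⟩, e⟩⟩, ⟨e, e⟩⟩.
[[vorn dax] yold]: [vorn dax] is ⟨⟨⟨⟨t, t⟩, ⟨e, e⟩⟩, ⟨⟨e, t⟩, e⟩⟩, ⟨e, e⟩⟩, yold is ⟨⟨⟨t, t⟩, ⟨e, e⟩⟩, ⟨⟨e, t⟩, e⟩⟩; result ⟨e, e⟩.
[[[vorn dax] yold] hesk]: hesk is ⟨⟨e, e⟩, t⟩, [[vorn dax] yold] is ⟨e, e⟩; result t.

t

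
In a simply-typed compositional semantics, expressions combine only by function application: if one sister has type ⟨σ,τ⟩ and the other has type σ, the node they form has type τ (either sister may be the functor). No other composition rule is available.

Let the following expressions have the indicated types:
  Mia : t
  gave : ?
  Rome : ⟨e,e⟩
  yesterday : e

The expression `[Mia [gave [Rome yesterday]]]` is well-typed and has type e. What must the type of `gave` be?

At [Mia [gave [Rome yesterday]]] (required: e): Mia is t, which is not a function with range e; hence [gave [Rome yesterday]] is the functor — type ⟨t,e⟩.
At [gave [Rome yesterday]] (required: ⟨t,e⟩): [Rome yesterday] is e, which is not a function with range ⟨t,e⟩; hence gave is the functor — type ⟨e,⟨t,e⟩⟩.

⟨e,⟨t,e⟩⟩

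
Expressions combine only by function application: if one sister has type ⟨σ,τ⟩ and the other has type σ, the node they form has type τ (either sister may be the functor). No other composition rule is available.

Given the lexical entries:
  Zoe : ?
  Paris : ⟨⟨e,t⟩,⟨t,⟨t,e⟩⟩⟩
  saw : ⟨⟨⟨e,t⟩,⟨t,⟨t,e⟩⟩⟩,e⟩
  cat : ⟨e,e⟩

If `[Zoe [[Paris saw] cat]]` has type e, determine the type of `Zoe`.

At [Zoe [[Paris saw] cat]] (required: e): [[Paris saw] cat] is e, which is not a function with range e; hence Zoe is the functor — type ⟨e,e⟩.

⟨e,e⟩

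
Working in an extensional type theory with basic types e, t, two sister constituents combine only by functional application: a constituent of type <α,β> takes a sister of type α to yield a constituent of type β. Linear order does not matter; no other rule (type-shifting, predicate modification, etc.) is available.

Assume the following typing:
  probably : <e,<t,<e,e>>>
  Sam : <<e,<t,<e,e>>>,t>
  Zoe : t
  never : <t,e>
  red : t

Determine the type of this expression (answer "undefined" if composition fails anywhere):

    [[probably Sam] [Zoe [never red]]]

[probably Sam]: Sam is <<e,<t,<e,e>>>,t>, probably is <e,<t,<e,e>>>; result t.
[never red]: never is <t,e>, red is t; result e.
[Zoe [never red]]: t and e cannot combine by function application — type clash.

undefined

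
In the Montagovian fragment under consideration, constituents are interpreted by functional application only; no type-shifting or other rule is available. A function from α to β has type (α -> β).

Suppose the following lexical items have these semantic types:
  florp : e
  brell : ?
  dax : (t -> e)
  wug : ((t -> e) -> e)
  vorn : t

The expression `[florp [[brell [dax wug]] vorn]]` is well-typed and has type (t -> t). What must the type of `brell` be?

For [florp [[brell [dax wug]] vorn]] to have type (t -> t) with florp of type e, [[brell [dax wug]] vorn] must be the function: [[brell [dax wug]] vorn] : (e -> (t -> t)).
For [[brell [dax wug]] vorn] to have type (e -> (t -> t)) with vorn of type t, [brell [dax wug]] must be the function: [brell [dax wug]] : (t -> (e -> (t -> t))).
For [brell [dax wug]] to have type (t -> (e -> (t -> t))) with [dax wug] of type e, brell must be the function: brell : (e -> (t -> (e -> (t -> t)))).

(e -> (t -> (e -> (t -> t))))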